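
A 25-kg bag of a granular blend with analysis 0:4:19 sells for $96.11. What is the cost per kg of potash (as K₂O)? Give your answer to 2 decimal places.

K₂O in bag = 25 × 19% = 4.75 kg.
Cost per kg K₂O = $96.11 / 4.75 = $20.2337.

$20.23 per kg K₂O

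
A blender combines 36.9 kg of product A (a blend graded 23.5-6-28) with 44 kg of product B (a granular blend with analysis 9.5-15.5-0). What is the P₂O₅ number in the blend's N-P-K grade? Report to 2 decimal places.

Total mass = 36.9 + 44 = 80.9 kg.
P₂O₅ mass = 6%×36.9 + 15.5%×44 = 9.034 kg.
% P₂O₅ = 9.034 / 80.9 = 11.1669%.

11.17% P₂O₅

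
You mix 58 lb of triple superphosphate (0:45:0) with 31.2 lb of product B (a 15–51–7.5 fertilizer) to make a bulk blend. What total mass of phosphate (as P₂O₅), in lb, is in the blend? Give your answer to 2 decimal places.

P₂O₅ mass = 45%×58 + 51%×31.2 = 42.012 lb.

42.01 lb P₂O₅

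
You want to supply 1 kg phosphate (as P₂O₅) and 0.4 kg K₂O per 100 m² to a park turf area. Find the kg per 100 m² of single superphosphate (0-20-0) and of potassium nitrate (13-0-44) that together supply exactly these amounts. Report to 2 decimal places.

5.00 kg single superphosphate, 0.91 kg potassium nitrate

Let a = kg of single superphosphate, b = kg of potassium nitrate (per 100 m²).
P₂O₅: 0.2·a + 0·b = 1
K₂O: 0·a + 0.44·b = 0.4
Solving simultaneously: a = 5, b = 0.909091.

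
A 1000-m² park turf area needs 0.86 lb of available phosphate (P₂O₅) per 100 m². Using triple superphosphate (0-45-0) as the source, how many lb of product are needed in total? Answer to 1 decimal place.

19.1 lb

Product per 100 m² = 0.86 / 45% = 1.91111 lb.
Total product = 1.91111 × 1000 / 100 = 19.1111 lb.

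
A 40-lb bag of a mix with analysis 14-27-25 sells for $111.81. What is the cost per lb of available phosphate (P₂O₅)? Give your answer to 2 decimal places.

$10.35 per lb P₂O₅

P₂O₅ in bag = 40 × 27% = 10.8 lb.
Cost per lb P₂O₅ = $111.81 / 10.8 = $10.3528.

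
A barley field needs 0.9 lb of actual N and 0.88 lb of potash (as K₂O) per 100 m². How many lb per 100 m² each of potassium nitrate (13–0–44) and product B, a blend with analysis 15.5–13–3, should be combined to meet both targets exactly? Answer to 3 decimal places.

Per-100 m² balance (a = potassium nitrate, b = product B):
N: 0.13·a + 0.155·b = 0.9
K₂O: 0.44·a + 0.03·b = 0.88
Solving simultaneously: a = 1.7014, b = 4.37947.

1.701 lb potassium nitrate, 4.379 lb product B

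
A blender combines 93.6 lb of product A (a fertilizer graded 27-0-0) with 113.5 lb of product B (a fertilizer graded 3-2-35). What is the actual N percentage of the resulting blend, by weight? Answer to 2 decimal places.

13.85% N

Total mass = 93.6 + 113.5 = 207.1 lb.
N mass = 27%×93.6 + 3%×113.5 = 28.677 lb.
% N = 28.677 / 207.1 = 13.8469%.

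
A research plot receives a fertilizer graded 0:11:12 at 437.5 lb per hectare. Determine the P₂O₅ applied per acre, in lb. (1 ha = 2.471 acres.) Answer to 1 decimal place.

P₂O₅ per hectare = 437.5 × 11% = 48.125 lb.
Convert to per acre: 48.125 × 0.404694 = 19.4759 lb.

19.5 lb P₂O₅ per acre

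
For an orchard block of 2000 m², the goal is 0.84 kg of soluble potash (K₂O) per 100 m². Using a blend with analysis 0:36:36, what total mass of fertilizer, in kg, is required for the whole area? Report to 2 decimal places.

46.67 kg

Product per 100 m² = 0.84 / 36% = 2.33333 kg.
Total product = 2.33333 × 2000 / 100 = 46.6667 kg.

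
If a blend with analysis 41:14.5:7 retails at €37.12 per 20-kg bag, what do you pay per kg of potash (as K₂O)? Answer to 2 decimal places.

K₂O in bag = 20 × 7% = 1.4 kg.
Cost per kg K₂O = €37.12 / 1.4 = €26.5143.

€26.51 per kg K₂O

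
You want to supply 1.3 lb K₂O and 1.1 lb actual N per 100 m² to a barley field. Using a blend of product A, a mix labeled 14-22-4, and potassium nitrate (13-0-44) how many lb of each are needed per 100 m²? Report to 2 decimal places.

5.59 lb product A, 2.45 lb potassium nitrate

With a, b = lb per 100 m² of product A and potassium nitrate:
K₂O: 0.04·a + 0.44·b = 1.3
N: 0.14·a + 0.13·b = 1.1
Eliminate a: (row1) − 0.04/0.14·(row2) → 0.402857·b = 0.985714, so b = 2.44681.
Back-substitute: a = (1.3 − 0.44·2.44681) / 0.04 = 5.58511.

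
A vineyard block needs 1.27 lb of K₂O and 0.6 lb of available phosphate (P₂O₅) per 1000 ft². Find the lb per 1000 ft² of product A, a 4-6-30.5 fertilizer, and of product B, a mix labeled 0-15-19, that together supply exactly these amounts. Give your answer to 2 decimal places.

Let a = lb of product A, b = lb of product B (per 1000 ft²).
K₂O: 0.305·a + 0.19·b = 1.27
P₂O₅: 0.06·a + 0.15·b = 0.6
From row1: a = (1.27 − 0.19·b) / 0.305.
Into row2: 0.06·(1.27 − 0.19·b)/0.305 + 0.15·b = 0.6 → b = 3.10917, a = 2.22707.

2.23 lb product A, 3.11 lb product B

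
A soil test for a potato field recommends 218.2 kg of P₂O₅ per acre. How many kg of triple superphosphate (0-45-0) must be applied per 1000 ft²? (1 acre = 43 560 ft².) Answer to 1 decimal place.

11.1 kg of product per thousand sq ft

Product per acre = 218.2 / 45% = 484.889 kg.
Convert to per 1000 ft²: 484.889 × 0.0229568 = 11.1315 kg.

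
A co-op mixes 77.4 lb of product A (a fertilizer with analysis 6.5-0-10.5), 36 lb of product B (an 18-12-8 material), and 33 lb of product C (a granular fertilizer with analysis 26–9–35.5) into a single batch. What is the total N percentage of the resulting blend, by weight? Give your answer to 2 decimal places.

13.72% N

Total mass = 77.4 + 36 + 33 = 146.4 lb.
N mass = 6.5%×77.4 + 18%×36 + 26%×33 = 20.091 lb.
% N = 20.091 / 146.4 = 13.7234%.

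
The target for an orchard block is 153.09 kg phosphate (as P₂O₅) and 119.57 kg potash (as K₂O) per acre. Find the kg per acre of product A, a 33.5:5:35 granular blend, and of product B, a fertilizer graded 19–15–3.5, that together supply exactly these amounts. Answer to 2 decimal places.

Per-acre balance (a = product A, b = product B):
P₂O₅: 0.05·a + 0.15·b = 153.09
K₂O: 0.35·a + 0.035·b = 119.57
Eliminate b: (row1) − 0.15/0.035·(row2) → -1.45·a = -359.353, so a = 247.8296.
Then b = (119.57 − 0.35·247.8296) / 0.035 = 937.9901.

247.83 kg product A, 937.99 kg product B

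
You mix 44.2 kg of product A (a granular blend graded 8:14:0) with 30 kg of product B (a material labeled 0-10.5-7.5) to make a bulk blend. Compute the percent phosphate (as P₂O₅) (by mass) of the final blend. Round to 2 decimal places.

Total mass = 44.2 + 30 = 74.2 kg.
P₂O₅ mass = 14%×44.2 + 10.5%×30 = 9.338 kg.
% P₂O₅ = 9.338 / 74.2 = 12.5849%.

12.58% P₂O₅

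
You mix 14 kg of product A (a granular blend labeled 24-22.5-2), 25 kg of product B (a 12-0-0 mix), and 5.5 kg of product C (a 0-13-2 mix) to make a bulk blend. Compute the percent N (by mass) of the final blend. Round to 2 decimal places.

Total mass = 14 + 25 + 5.5 = 44.5 kg.
N mass = 24%×14 + 12%×25 + 0%×5.5 = 6.36 kg.
% N = 6.36 / 44.5 = 14.2921%.

14.29% N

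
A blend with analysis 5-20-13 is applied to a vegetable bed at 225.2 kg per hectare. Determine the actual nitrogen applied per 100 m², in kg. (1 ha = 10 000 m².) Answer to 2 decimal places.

nitrogen per hectare = 225.2 × 5% = 11.26 kg.
Convert to per 100 m²: 11.26 × 0.01 = 0.1126 kg.

0.11 kg N per hundred sq m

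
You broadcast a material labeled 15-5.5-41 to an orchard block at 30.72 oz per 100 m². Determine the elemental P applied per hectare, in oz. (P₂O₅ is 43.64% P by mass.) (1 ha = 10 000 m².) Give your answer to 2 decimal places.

73.73 oz P per hectare

P₂O₅ per 100 m² = 30.72 × 5.5% = 1.6896 oz.
Elemental P = 1.6896 × 0.4364 = 0.737341 oz per 100 m².
Convert to per hectare: 0.737341 × 100 = 73.7341 oz.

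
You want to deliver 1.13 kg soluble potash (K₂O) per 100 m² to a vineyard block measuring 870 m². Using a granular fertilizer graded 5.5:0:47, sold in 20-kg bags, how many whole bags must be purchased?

Product per 100 m² = 1.13 / 47% = 2.40426 kg.
Total product = 2.40426 × 870 / 100 = 20.917 kg.
Bags = ⌈20.917 / 20⌉ = 2.

2 bags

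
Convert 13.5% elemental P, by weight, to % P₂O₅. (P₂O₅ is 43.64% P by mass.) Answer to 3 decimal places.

30.935% P₂O₅

%P₂O₅ = 13.5 / 0.4364 = 30.9349%.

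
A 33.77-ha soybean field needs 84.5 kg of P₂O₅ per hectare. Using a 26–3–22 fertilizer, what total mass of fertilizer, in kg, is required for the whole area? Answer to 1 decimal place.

95118.8 kg

Product per hectare = 84.5 / 3% = 2816.67 kg.
Total product = 2816.67 × 33.77 = 95118.83 kg.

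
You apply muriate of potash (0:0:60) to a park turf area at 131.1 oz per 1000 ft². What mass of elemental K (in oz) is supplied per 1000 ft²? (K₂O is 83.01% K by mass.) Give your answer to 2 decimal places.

K₂O per 1000 ft² = 131.1 × 60% = 78.66 oz.
Elemental K = 78.66 × 0.8301 = 65.2957 oz per 1000 ft².

65.30 oz K per thousand sq ft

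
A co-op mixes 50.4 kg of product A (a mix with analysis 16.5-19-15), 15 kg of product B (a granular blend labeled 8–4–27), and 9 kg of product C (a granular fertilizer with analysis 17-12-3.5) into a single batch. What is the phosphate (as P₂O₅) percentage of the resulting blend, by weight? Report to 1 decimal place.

15.1% P₂O₅

Total mass = 50.4 + 15 + 9 = 74.4 kg.
P₂O₅ mass = 19%×50.4 + 4%×15 + 12%×9 = 11.256 kg.
% P₂O₅ = 11.256 / 74.4 = 15.129%.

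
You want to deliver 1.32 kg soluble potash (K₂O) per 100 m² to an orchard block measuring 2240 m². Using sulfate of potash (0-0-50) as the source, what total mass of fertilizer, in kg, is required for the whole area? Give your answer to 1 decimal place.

Product per 100 m² = 1.32 / 50% = 2.64 kg.
Total product = 2.64 × 2240 / 100 = 59.136 kg.

59.1 kg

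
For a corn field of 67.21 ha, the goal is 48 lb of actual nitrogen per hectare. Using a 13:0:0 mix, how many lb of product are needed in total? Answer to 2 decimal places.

Product per hectare = 48 / 13% = 369.231 lb.
Total product = 369.231 × 67.21 = 24816 lb.

24816.00 lb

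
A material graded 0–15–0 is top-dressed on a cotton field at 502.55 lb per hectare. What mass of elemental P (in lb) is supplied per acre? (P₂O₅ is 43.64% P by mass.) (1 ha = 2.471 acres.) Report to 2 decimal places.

P₂O₅ per hectare = 502.55 × 15% = 75.3825 lb.
Elemental P = 75.3825 × 0.4364 = 32.8969 lb per hectare.
Convert to per acre: 32.8969 × 0.404694 = 13.3132 lb.

13.31 lb P per acre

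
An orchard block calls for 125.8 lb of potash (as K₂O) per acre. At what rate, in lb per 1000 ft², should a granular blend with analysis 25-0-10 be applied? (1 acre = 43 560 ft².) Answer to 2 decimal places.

28.88 lb of product per thousand sq ft

Product per acre = 125.8 / 10% = 1258 lb.
Convert to per 1000 ft²: 1258 × 0.0229568 = 28.8797 lb.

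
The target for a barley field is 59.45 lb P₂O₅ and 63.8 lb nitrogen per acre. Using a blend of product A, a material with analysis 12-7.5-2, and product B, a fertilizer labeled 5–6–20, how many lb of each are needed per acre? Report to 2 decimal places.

247.97 lb product A, 680.87 lb product B

Per-acre balance (a = product A, b = product B):
P₂O₅: 0.075·a + 0.06·b = 59.45
N: 0.12·a + 0.05·b = 63.8
Eliminate a: (row1) − 0.075/0.12·(row2) → 0.02875·b = 19.575, so b = 680.8696.
Back-substitute: a = (59.45 − 0.06·680.8696) / 0.075 = 247.971.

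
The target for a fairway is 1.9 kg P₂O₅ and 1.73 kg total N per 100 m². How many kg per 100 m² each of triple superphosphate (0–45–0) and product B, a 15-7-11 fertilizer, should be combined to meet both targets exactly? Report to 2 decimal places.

2.43 kg triple superphosphate, 11.53 kg product B

Let a = kg of triple superphosphate, b = kg of product B (per 100 m²).
P₂O₅: 0.45·a + 0.07·b = 1.9
N: 0·a + 0.15·b = 1.73
Solving simultaneously: a = 2.42815, b = 11.5333.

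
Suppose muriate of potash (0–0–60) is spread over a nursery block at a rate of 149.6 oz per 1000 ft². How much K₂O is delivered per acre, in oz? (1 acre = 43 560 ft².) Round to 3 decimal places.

K₂O per 1000 ft² = 149.6 × 60% = 89.76 oz.
Convert to per acre: 89.76 × 43.56 = 3909.9456 oz.

3909.946 oz K₂O per acre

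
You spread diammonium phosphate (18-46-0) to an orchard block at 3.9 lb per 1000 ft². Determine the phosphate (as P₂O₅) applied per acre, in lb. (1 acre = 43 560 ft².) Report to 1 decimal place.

78.1 lb P₂O₅ per acre

P₂O₅ per 1000 ft² = 3.9 × 46% = 1.794 lb.
Convert to per acre: 1.794 × 43.56 = 78.1466 lb.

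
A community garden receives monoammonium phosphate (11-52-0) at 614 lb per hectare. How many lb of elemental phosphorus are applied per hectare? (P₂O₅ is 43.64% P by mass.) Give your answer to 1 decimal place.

139.3 lb P per hectare

P₂O₅ per hectare = 614 × 52% = 319.28 lb.
Elemental P = 319.28 × 0.4364 = 139.334 lb per hectare.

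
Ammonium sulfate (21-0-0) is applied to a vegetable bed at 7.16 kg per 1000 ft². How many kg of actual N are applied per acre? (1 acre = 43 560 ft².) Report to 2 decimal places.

nitrogen per 1000 ft² = 7.16 × 21% = 1.5036 kg.
Convert to per acre: 1.5036 × 43.56 = 65.4968 kg.

65.50 kg N per acre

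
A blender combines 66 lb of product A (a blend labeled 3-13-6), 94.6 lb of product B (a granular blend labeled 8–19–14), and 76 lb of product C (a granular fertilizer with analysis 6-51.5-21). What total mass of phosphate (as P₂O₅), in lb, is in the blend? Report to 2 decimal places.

P₂O₅ mass = 13%×66 + 19%×94.6 + 51.5%×76 = 65.694 lb.

65.69 lb P₂O₅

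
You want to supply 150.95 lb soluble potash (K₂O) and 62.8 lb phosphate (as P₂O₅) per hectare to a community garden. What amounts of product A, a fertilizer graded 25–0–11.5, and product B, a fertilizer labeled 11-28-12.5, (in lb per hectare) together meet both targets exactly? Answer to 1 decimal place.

1068.8 lb product A, 224.3 lb product B

With a, b = lb per hectare of product A and product B:
K₂O: 0.115·a + 0.125·b = 150.95
P₂O₅: 0·a + 0.28·b = 62.8
Solving simultaneously: a = 1068.82, b = 224.286.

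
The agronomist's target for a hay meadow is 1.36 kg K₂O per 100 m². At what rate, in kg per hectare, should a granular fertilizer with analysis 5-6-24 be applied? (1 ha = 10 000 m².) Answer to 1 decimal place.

Product per 100 m² = 1.36 / 24% = 5.66667 kg.
Convert to per hectare: 5.66667 × 100 = 566.667 kg.

566.7 kg of product per hectare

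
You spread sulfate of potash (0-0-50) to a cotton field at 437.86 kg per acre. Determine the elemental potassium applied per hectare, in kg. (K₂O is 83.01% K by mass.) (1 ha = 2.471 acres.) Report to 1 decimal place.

449.1 kg K per hectare

K₂O per acre = 437.86 × 50% = 218.93 kg.
Elemental K = 218.93 × 0.8301 = 181.734 kg per acre.
Convert to per hectare: 181.734 × 2.471 = 449.064 kg.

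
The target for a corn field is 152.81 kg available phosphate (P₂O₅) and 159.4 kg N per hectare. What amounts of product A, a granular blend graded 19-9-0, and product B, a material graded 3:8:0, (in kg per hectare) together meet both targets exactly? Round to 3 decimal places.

Let a = kg of product A, b = kg of product B (per hectare).
P₂O₅: 0.09·a + 0.08·b = 152.81
N: 0.19·a + 0.03·b = 159.4
Eliminate a: (row1) − 0.09/0.19·(row2) → 0.0657895·b = 77.3047, so b = 1175.032.
Back-substitute: a = (152.81 − 0.08·1175.032) / 0.09 = 653.416.

653.416 kg product A, 1175.032 kg product B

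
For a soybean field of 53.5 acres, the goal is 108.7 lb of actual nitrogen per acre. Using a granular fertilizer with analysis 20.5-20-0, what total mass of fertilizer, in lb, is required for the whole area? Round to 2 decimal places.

28368.05 lb

Product per acre = 108.7 / 20.5% = 530.244 lb.
Total product = 530.244 × 53.5 = 28368.049 lb.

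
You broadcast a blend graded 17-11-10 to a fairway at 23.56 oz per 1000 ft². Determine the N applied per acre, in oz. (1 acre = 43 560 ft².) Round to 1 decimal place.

nitrogen per 1000 ft² = 23.56 × 17% = 4.0052 oz.
Convert to per acre: 4.0052 × 43.56 = 174.467 oz.

174.5 oz N per acre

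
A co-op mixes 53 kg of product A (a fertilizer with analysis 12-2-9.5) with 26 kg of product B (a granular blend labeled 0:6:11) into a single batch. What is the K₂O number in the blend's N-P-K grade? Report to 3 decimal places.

Total mass = 53 + 26 = 79 kg.
K₂O mass = 9.5%×53 + 11%×26 = 7.895 kg.
% K₂O = 7.895 / 79 = 9.99367%.

9.994% K₂O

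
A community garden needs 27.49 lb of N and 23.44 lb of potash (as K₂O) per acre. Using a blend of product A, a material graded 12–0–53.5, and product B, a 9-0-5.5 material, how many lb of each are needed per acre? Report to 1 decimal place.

Per-acre balance (a = product A, b = product B):
N: 0.12·a + 0.09·b = 27.49
K₂O: 0.535·a + 0.055·b = 23.44
Eliminate b: (row1) − 0.09/0.055·(row2) → -0.755455·a = -10.8664, so a = 14.3839.
Then b = (23.44 − 0.535·14.3839) / 0.055 = 286.266.

14.4 lb product A, 286.3 lb product B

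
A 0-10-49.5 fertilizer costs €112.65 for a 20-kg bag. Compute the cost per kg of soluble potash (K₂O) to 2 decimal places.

€11.38 per kg K₂O

K₂O in bag = 20 × 49.5% = 9.9 kg.
Cost per kg K₂O = €112.65 / 9.9 = €11.3788.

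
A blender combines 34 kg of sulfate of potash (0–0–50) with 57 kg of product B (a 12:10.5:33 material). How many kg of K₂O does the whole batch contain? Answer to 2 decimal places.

35.81 kg K₂O

K₂O mass = 50%×34 + 33%×57 = 35.81 kg.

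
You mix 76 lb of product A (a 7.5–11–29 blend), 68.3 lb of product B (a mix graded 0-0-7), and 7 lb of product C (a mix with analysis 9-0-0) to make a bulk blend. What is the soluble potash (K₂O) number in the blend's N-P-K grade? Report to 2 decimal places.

Total mass = 76 + 68.3 + 7 = 151.3 lb.
K₂O mass = 29%×76 + 7%×68.3 + 0%×7 = 26.821 lb.
% K₂O = 26.821 / 151.3 = 17.727%.

17.73% K₂O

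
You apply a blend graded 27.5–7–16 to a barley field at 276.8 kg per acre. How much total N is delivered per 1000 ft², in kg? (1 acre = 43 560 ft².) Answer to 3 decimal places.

1.747 kg N per thousand sq ft

nitrogen per acre = 276.8 × 27.5% = 76.12 kg.
Convert to per 1000 ft²: 76.12 × 0.0229568 = 1.74747 kg.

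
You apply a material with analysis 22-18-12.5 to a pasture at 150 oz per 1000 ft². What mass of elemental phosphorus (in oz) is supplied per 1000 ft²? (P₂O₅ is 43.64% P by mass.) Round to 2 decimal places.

11.78 oz P per thousand sq ft

P₂O₅ per 1000 ft² = 150 × 18% = 27 oz.
Elemental P = 27 × 0.4364 = 11.7828 oz per 1000 ft².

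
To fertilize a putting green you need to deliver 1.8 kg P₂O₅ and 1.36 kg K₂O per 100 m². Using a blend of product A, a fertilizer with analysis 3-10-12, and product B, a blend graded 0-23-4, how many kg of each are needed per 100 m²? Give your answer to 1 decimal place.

10.2 kg product A, 3.4 kg product B

Let a = kg of product A, b = kg of product B (per 100 m²).
P₂O₅: 0.1·a + 0.23·b = 1.8
K₂O: 0.12·a + 0.04·b = 1.36
Solving simultaneously: a = 10.2034, b = 3.38983.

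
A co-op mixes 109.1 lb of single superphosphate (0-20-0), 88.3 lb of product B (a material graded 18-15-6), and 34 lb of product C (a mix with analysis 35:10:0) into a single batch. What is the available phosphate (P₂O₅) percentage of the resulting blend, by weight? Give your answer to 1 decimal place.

Total mass = 109.1 + 88.3 + 34 = 231.4 lb.
P₂O₅ mass = 20%×109.1 + 15%×88.3 + 10%×34 = 38.465 lb.
% P₂O₅ = 38.465 / 231.4 = 16.6227%.

16.6% P₂O₅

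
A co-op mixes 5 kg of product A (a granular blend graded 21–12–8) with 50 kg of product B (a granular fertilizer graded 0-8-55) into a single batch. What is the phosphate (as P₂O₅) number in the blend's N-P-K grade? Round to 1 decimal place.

Total mass = 5 + 50 = 55 kg.
P₂O₅ mass = 12%×5 + 8%×50 = 4.6 kg.
% P₂O₅ = 4.6 / 55 = 8.36364%.

8.4% P₂O₅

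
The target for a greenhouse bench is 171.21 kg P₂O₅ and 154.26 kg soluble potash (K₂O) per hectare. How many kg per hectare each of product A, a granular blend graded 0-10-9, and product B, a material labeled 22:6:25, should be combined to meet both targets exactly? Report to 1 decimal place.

Per-hectare balance (a = product A, b = product B):
P₂O₅: 0.1·a + 0.06·b = 171.21
K₂O: 0.09·a + 0.25·b = 154.26
Eliminate b: (row1) − 0.06/0.25·(row2) → 0.0784·a = 134.188, so a = 1711.58.
Then b = (154.26 − 0.09·1711.58) / 0.25 = 0.872449.

1711.6 kg product A, 0.9 kg product B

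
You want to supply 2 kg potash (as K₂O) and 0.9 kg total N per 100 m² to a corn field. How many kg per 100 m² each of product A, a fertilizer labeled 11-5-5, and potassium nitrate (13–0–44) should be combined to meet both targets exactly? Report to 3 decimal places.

Per-100 m² balance (a = product A, b = potassium nitrate):
K₂O: 0.05·a + 0.44·b = 2
N: 0.11·a + 0.13·b = 0.9
Eliminate a: (row1) − 0.05/0.11·(row2) → 0.380909·b = 1.59091, so b = 4.17661.
Back-substitute: a = (2 − 0.44·4.17661) / 0.05 = 3.24582.

3.246 kg product A, 4.177 kg potassium nitrate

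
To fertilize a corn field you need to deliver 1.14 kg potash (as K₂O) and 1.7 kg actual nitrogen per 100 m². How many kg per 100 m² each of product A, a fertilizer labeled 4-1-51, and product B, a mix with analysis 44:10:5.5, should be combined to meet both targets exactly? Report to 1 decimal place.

1.8 kg product A, 3.7 kg product B

Per-100 m² balance (a = product A, b = product B):
K₂O: 0.51·a + 0.055·b = 1.14
N: 0.04·a + 0.44·b = 1.7
Eliminate b: (row1) − 0.055/0.44·(row2) → 0.505·a = 0.9275, so a = 1.83663.
Then b = (1.7 − 0.04·1.83663) / 0.44 = 3.69667.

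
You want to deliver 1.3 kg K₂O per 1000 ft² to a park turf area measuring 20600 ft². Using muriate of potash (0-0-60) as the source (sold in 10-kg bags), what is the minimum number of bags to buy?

Product per 1000 ft² = 1.3 / 60% = 2.16667 kg.
Total product = 2.16667 × 20600 / 1000 = 44.6333 kg.
Bags = ⌈44.6333 / 10⌉ = 5.

5 bags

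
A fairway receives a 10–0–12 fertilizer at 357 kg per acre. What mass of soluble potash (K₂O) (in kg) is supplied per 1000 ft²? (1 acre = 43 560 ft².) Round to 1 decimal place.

1.0 kg K₂O per thousand sq ft

K₂O per acre = 357 × 12% = 42.84 kg.
Convert to per 1000 ft²: 42.84 × 0.0229568 = 0.983471 kg.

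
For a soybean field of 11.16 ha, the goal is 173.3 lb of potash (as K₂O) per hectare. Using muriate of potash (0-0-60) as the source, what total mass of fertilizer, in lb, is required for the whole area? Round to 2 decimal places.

Product per hectare = 173.3 / 60% = 288.833 lb.
Total product = 288.833 × 11.16 = 3223.38 lb.

3223.38 lb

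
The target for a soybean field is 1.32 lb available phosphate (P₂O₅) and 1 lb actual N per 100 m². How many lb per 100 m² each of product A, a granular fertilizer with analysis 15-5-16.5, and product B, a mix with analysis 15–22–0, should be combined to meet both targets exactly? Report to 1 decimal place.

0.9 lb product A, 5.8 lb product B

With a, b = lb per 100 m² of product A and product B:
P₂O₅: 0.05·a + 0.22·b = 1.32
N: 0.15·a + 0.15·b = 1
Eliminate b: (row1) − 0.22/0.15·(row2) → -0.17·a = -0.146667, so a = 0.862745.
Then b = (1 − 0.15·0.862745) / 0.15 = 5.80392.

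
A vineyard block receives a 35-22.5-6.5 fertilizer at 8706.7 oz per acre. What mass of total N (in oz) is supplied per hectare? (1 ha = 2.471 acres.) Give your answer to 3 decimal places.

nitrogen per acre = 8706.7 × 35% = 3047.34 oz.
Convert to per hectare: 3047.34 × 2.471 = 7529.98949 oz.

7529.989 oz N per hectare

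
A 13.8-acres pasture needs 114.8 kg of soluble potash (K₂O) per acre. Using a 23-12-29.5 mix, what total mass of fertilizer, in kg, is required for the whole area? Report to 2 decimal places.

Product per acre = 114.8 / 29.5% = 389.153 kg.
Total product = 389.153 × 13.8 = 5370.305 kg.

5370.31 kg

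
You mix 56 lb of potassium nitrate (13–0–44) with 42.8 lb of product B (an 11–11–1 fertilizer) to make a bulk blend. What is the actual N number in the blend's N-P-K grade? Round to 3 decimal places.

Total mass = 56 + 42.8 = 98.8 lb.
N mass = 13%×56 + 11%×42.8 = 11.988 lb.
% N = 11.988 / 98.8 = 12.1336%.

12.134% N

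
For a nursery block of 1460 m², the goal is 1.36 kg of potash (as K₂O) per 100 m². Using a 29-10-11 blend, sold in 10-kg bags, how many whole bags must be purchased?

19 bags

Product per 100 m² = 1.36 / 11% = 12.3636 kg.
Total product = 12.3636 × 1460 / 100 = 180.509 kg.
Bags = ⌈180.509 / 10⌉ = 19.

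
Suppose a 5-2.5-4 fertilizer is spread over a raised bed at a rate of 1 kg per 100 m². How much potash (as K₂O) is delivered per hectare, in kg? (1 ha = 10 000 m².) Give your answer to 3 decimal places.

K₂O per 100 m² = 1 × 4% = 0.04 kg.
Convert to per hectare: 0.04 × 100 = 4 kg.

4.000 kg K₂O per hectare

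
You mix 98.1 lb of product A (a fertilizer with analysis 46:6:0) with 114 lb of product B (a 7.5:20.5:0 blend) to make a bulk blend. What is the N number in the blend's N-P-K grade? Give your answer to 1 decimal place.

25.3% N

Total mass = 98.1 + 114 = 212.1 lb.
N mass = 46%×98.1 + 7.5%×114 = 53.676 lb.
% N = 53.676 / 212.1 = 25.3069%.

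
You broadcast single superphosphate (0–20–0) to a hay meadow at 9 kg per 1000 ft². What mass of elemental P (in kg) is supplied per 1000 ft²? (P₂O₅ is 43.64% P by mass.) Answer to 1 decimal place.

0.8 kg P per thousand sq ft

P₂O₅ per 1000 ft² = 9 × 20% = 1.8 kg.
Elemental P = 1.8 × 0.4364 = 0.78552 kg per 1000 ft².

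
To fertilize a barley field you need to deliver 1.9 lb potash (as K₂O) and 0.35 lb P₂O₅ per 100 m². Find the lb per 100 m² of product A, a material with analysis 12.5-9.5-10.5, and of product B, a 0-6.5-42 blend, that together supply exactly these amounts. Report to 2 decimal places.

0.71 lb product A, 4.35 lb product B

Per-100 m² balance (a = product A, b = product B):
K₂O: 0.105·a + 0.42·b = 1.9
P₂O₅: 0.095·a + 0.065·b = 0.35
Eliminate b: (row1) − 0.42/0.065·(row2) → -0.508846·a = -0.361538, so a = 0.710506.
Then b = (0.35 − 0.095·0.710506) / 0.065 = 4.34618.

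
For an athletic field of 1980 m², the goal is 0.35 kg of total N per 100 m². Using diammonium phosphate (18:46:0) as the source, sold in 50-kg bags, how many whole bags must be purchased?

Product per 100 m² = 0.35 / 18% = 1.94444 kg.
Total product = 1.94444 × 1980 / 100 = 38.5 kg.
Bags = ⌈38.5 / 50⌉ = 1.

1 bags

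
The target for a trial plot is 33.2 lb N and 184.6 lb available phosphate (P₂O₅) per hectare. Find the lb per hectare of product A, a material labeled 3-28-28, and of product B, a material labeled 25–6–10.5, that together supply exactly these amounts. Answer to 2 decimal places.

Per-hectare balance (a = product A, b = product B):
N: 0.03·a + 0.25·b = 33.2
P₂O₅: 0.28·a + 0.06·b = 184.6
Eliminate a: (row1) − 0.03/0.28·(row2) → 0.243571·b = 13.4214, so b = 55.1026.
Back-substitute: a = (33.2 − 0.25·55.1026) / 0.03 = 647.478.

647.48 lb product A, 55.10 lb product B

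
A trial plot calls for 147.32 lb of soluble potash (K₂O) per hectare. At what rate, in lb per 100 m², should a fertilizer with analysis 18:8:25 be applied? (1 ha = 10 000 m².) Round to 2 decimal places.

Product per hectare = 147.32 / 25% = 589.28 lb.
Convert to per 100 m²: 589.28 × 0.01 = 5.8928 lb.

5.89 lb of product per hundred sq m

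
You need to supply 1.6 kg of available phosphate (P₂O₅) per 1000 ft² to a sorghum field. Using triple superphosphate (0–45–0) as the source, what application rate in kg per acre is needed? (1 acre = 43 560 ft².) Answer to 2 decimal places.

Product per 1000 ft² = 1.6 / 45% = 3.55556 kg.
Convert to per acre: 3.55556 × 43.56 = 154.88 kg.

154.88 kg of product per acre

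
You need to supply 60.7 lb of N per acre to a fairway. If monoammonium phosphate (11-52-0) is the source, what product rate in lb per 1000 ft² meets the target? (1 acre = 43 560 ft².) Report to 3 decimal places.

Product per acre = 60.7 / 11% = 551.818 lb.
Convert to per 1000 ft²: 551.818 × 0.0229568 = 12.668002 lb.

12.668 lb of product per thousand sq ft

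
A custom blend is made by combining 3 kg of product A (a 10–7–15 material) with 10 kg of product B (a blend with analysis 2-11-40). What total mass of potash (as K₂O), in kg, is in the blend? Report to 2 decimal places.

4.45 kg K₂O

K₂O mass = 15%×3 + 40%×10 = 4.45 kg.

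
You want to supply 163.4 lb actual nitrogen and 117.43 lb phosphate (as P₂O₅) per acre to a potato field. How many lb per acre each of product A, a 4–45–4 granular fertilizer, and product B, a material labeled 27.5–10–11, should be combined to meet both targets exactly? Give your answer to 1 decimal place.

133.2 lb product A, 574.8 lb product B

Let a = lb of product A, b = lb of product B (per acre).
N: 0.04·a + 0.275·b = 163.4
P₂O₅: 0.45·a + 0.1·b = 117.43
Solving simultaneously: a = 133.221, b = 574.804.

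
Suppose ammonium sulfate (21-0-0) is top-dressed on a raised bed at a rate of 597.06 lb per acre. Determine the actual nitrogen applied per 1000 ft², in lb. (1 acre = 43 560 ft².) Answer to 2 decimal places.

2.88 lb N per thousand sq ft

nitrogen per acre = 597.06 × 21% = 125.383 lb.
Convert to per 1000 ft²: 125.383 × 0.0229568 = 2.87839 lb.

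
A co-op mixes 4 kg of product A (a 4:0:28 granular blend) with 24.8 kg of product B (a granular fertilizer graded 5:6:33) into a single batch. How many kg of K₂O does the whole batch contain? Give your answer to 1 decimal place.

K₂O mass = 28%×4 + 33%×24.8 = 9.304 kg.

9.3 kg K₂O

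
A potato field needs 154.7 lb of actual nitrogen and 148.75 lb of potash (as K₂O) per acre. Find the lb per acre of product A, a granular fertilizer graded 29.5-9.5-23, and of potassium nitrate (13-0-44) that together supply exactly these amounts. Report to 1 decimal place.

487.8 lb product A, 83.1 lb potassium nitrate

Let a = lb of product A, b = lb of potassium nitrate (per acre).
N: 0.295·a + 0.13·b = 154.7
K₂O: 0.23·a + 0.44·b = 148.75
Eliminate b: (row1) − 0.13/0.44·(row2) → 0.227045·a = 110.751, so a = 487.793.
Then b = (148.75 − 0.23·487.793) / 0.44 = 83.0856.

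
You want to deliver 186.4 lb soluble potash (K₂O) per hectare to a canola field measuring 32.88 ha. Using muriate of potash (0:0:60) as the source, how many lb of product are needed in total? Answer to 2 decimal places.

10214.72 lb

Product per hectare = 186.4 / 60% = 310.667 lb.
Total product = 310.667 × 32.88 = 10214.72 lb.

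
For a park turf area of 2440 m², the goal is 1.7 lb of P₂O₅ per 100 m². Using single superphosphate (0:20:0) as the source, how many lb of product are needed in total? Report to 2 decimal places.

207.40 lb

Product per 100 m² = 1.7 / 20% = 8.5 lb.
Total product = 8.5 × 2440 / 100 = 207.4 lb.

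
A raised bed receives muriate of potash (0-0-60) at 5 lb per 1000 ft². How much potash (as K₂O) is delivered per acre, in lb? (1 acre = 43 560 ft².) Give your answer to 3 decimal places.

130.680 lb K₂O per acre

K₂O per 1000 ft² = 5 × 60% = 3 lb.
Convert to per acre: 3 × 43.56 = 130.68 lb.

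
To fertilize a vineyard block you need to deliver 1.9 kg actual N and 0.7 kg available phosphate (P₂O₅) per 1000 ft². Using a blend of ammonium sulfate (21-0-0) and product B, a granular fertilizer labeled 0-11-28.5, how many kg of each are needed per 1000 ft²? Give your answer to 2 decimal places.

With a, b = kg per 1000 ft² of ammonium sulfate and product B:
N: 0.21·a + 0·b = 1.9
P₂O₅: 0·a + 0.11·b = 0.7
Solving simultaneously: a = 9.04762, b = 6.36364.

9.05 kg ammonium sulfate, 6.36 kg product B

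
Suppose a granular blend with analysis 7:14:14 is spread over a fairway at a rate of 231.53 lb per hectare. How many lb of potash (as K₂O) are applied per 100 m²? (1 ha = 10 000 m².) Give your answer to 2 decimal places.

0.32 lb K₂O per hundred sq m

K₂O per hectare = 231.53 × 14% = 32.4142 lb.
Convert to per 100 m²: 32.4142 × 0.01 = 0.324142 lb.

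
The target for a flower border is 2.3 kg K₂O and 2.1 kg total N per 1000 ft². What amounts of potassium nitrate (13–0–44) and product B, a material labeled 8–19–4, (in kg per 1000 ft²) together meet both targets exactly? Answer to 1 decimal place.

Per-1000 ft² balance (a = potassium nitrate, b = product B):
K₂O: 0.44·a + 0.04·b = 2.3
N: 0.13·a + 0.08·b = 2.1
Solving simultaneously: a = 3.33333, b = 20.8333.

3.3 kg potassium nitrate, 20.8 kg product B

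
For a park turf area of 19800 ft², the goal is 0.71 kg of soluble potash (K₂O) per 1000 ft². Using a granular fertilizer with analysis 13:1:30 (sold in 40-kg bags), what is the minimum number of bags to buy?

2 bags

Product per 1000 ft² = 0.71 / 30% = 2.36667 kg.
Total product = 2.36667 × 19800 / 1000 = 46.86 kg.
Bags = ⌈46.86 / 40⌉ = 2.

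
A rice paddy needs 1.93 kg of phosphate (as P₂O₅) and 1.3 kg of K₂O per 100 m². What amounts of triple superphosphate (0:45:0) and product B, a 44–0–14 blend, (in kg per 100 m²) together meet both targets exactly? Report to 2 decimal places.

Let a = kg of triple superphosphate, b = kg of product B (per 100 m²).
P₂O₅: 0.45·a + 0·b = 1.93
K₂O: 0·a + 0.14·b = 1.3
Solving simultaneously: a = 4.28889, b = 9.28571.

4.29 kg triple superphosphate, 9.29 kg product B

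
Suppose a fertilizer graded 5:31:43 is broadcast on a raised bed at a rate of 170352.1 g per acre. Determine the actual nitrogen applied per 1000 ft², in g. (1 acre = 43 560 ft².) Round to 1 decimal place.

nitrogen per acre = 170352.1 × 5% = 8517.6 g.
Convert to per 1000 ft²: 8517.6 × 0.0229568 = 195.537 g.

195.5 g N per thousand sq ft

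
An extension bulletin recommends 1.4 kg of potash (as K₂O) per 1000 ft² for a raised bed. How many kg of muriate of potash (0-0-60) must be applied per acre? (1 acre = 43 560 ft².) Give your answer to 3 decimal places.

Product per 1000 ft² = 1.4 / 60% = 2.33333 kg.
Convert to per acre: 2.33333 × 43.56 = 101.64 kg.

101.640 kg of product per acre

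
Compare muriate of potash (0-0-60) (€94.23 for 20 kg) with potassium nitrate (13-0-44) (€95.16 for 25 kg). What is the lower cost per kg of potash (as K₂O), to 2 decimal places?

muriate of potash: K₂O per bag = 20 × 60% = 12 kg; cost = 94.23 / 12 = €7.8525/kg K₂O.
potassium nitrate: K₂O per bag = 25 × 44% = 11 kg; cost = 95.16 / 11 = €8.6509/kg K₂O.
muriate of potash is cheaper.

€7.85 per kg K₂O (muriate of potash)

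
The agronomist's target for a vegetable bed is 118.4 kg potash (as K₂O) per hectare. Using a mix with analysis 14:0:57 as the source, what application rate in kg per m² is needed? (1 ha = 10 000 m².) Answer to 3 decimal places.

Product per hectare = 118.4 / 57% = 207.719 kg.
Convert to per m²: 207.719 × 0.0001 = 0.0207719 kg.

0.021 kg of product per sq m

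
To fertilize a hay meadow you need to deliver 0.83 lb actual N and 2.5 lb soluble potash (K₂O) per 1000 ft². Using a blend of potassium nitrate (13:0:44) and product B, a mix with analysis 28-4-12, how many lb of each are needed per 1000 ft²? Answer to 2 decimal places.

Let a = lb of potassium nitrate, b = lb of product B (per 1000 ft²).
N: 0.13·a + 0.28·b = 0.83
K₂O: 0.44·a + 0.12·b = 2.5
From row1: a = (0.83 − 0.28·b) / 0.13.
Into row2: 0.44·(0.83 − 0.28·b)/0.13 + 0.12·b = 2.5 → b = 0.373606, a = 5.57993.

5.58 lb potassium nitrate, 0.37 lb product B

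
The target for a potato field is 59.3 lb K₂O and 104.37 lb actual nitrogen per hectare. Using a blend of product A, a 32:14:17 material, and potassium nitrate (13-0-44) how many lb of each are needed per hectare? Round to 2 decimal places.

Per-hectare balance (a = product A, b = potassium nitrate):
K₂O: 0.17·a + 0.44·b = 59.3
N: 0.32·a + 0.13·b = 104.37
Solving simultaneously: a = 321.936, b = 10.3884.

321.94 lb product A, 10.39 lb potassium nitrate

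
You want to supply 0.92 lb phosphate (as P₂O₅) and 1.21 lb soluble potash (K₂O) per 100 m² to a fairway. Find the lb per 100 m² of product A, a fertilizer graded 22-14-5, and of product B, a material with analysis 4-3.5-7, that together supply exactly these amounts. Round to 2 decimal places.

2.74 lb product A, 15.33 lb product B

Per-100 m² balance (a = product A, b = product B):
P₂O₅: 0.14·a + 0.035·b = 0.92
K₂O: 0.05·a + 0.07·b = 1.21
Eliminate b: (row1) − 0.035/0.07·(row2) → 0.115·a = 0.315, so a = 2.73913.
Then b = (1.21 − 0.05·2.73913) / 0.07 = 15.3292.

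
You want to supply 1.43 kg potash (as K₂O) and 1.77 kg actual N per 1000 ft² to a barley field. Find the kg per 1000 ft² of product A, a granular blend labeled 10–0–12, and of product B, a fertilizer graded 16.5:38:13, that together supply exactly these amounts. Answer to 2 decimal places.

With a, b = kg per 1000 ft² of product A and product B:
K₂O: 0.12·a + 0.13·b = 1.43
N: 0.1·a + 0.165·b = 1.77
Eliminate a: (row1) − 0.12/0.1·(row2) → -0.068·b = -0.694, so b = 10.2059.
Back-substitute: a = (1.43 − 0.13·10.2059) / 0.12 = 0.860294.

0.86 kg product A, 10.21 kg product B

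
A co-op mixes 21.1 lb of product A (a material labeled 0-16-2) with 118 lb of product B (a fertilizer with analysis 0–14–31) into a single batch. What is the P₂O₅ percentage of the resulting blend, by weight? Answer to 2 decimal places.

Total mass = 21.1 + 118 = 139.1 lb.
P₂O₅ mass = 16%×21.1 + 14%×118 = 19.896 lb.
% P₂O₅ = 19.896 / 139.1 = 14.3034%.

14.30% P₂O₅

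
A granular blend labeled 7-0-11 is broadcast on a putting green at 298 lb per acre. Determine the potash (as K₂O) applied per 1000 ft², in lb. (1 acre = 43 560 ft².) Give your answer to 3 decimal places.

0.753 lb K₂O per thousand sq ft

K₂O per acre = 298 × 11% = 32.78 lb.
Convert to per 1000 ft²: 32.78 × 0.0229568 = 0.752525 lb.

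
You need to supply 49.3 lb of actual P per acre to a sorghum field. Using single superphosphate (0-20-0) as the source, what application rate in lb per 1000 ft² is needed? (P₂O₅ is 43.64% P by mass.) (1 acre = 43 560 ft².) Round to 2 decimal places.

As P₂O₅: 49.3 / 0.4364 = 112.97 lb per acre.
Product per acre = 112.97 / 20% = 564.849 lb.
Convert to per 1000 ft²: 564.849 × 0.0229568 = 12.9671 lb.

12.97 lb of product per thousand sq ft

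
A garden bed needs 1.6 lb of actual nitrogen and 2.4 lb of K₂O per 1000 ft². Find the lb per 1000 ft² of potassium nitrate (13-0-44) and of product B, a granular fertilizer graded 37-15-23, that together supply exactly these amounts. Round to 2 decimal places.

3.91 lb potassium nitrate, 2.95 lb product B

With a, b = lb per 1000 ft² of potassium nitrate and product B:
N: 0.13·a + 0.37·b = 1.6
K₂O: 0.44·a + 0.23·b = 2.4
Solving simultaneously: a = 3.91272, b = 2.94959.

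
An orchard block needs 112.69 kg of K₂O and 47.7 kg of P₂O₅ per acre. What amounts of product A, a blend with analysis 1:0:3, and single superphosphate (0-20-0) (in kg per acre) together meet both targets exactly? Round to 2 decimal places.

Per-acre balance (a = product A, b = single superphosphate):
K₂O: 0.03·a + 0·b = 112.69
P₂O₅: 0·a + 0.2·b = 47.7
Solving simultaneously: a = 3756.333, b = 238.5.

3756.33 kg product A, 238.50 kg single superphosphate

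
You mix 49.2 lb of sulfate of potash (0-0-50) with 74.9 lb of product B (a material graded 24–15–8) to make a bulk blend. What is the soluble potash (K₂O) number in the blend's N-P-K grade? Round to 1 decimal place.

Total mass = 49.2 + 74.9 = 124.1 lb.
K₂O mass = 50%×49.2 + 8%×74.9 = 30.592 lb.
% K₂O = 30.592 / 124.1 = 24.6511%.

24.7% K₂O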